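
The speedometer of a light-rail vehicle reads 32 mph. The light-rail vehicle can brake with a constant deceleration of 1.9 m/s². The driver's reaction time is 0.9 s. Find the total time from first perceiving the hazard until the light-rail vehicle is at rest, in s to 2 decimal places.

32 mph × 0.44704 = 14.3053 m/s.
Braking time = v/a = 14.3053 / 1.900 = 7.529 s.
Total = 0.9 + 7.529 = 8.429 s.

Total time ≈ 8.43 s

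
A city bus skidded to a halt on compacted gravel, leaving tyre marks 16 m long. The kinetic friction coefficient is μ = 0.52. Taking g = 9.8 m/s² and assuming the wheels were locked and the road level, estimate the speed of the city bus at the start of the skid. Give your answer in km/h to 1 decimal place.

Initial speed ≈ 46.0 km/h

Deceleration a = μg = 0.52 × 9.8 = 5.096 m/s².
v = √(2a·d) = √(2 × 5.096 × 16) = √163.072 = 12.7700 m/s.
= 12.7700 × 3.6 = 45.972 km/h.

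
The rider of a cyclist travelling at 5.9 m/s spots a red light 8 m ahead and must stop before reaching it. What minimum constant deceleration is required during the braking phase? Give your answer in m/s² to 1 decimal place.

v² = 2a·d ⇒ a = v²/(2d) = 5.9000² / (2 × 8.000) = 34.810 / 16.000 = 2.1756 m/s².

Required deceleration ≈ 2.2 m/s²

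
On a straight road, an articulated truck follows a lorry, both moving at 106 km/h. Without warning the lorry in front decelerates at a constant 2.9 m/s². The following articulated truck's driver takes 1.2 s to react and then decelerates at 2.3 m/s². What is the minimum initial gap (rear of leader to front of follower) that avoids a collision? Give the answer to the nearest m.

Minimum gap ≈ 74 m

106 km/h ÷ 3.6 = 29.4444 m/s.
Leader travels v²/(2a_L) = 866.973 / 5.800 = 149.478 m before stopping.
Follower covers v·t_r = 29.4444 × 1.2 = 35.333 m while reacting, then v²/(2a_F) = 866.973 / 4.600 = 188.472 m while braking, for a total of 35.333 + 188.472 = 223.805 m.
Since a_F ≤ a_L and the follower starts braking later, the follower is never slower than the leader, so the closest approach is when both have stopped.
Minimum gap = 223.805 − 149.478 = 74.327 m.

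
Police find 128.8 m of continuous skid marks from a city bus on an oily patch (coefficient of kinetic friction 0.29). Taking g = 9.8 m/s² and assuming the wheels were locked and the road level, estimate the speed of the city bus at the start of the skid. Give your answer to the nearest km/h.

Initial speed ≈ 97 km/h

Deceleration a = μg = 0.29 × 9.8 = 2.842 m/s².
v = √(2a·d) = √(2 × 2.842 × 128.8) = √732.099 = 27.0573 m/s.
= 27.0573 × 3.6 = 97.406 km/h.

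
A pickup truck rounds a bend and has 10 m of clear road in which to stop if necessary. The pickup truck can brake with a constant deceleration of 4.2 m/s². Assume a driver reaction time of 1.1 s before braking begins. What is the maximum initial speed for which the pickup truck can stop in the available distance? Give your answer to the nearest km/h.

Maximum speed ≈ 20 km/h

Stopping distance: v·t_r + v²/(2a) = 10 with t_r = 1.1 s and a = 4.200 m/s².
So v² + 9.240 v − 84.00 = 0.
Positive root: v = −a·t_r + √((a·t_r)² + 2a·d) = −4.620 + √(21.344 + 84.00) = 5.6437 m/s.
5.6437 m/s × 3.6 = 20.317 km/h.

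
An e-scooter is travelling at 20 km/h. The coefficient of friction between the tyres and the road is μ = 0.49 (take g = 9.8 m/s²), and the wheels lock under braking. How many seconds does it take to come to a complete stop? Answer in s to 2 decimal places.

Braking time ≈ 1.16 s

20 km/h ÷ 3.6 = 5.5556 m/s.
a = μg = 0.49 × 9.8 = 4.802 m/s².
Braking time = v/a = 5.5556 / 4.802 = 1.157 s.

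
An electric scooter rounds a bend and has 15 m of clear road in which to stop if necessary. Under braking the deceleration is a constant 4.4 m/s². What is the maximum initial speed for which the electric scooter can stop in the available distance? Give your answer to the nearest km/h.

v²/(2a) = d ⇒ v = √(2 × 4.400 × 15) = √132.00 = 11.4891 m/s.
11.4891 m/s × 3.6 = 41.361 km/h.

Maximum speed ≈ 41 km/h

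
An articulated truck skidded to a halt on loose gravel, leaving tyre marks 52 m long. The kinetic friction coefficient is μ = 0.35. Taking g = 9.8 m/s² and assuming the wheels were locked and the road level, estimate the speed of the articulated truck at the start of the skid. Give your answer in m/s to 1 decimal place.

Deceleration a = μg = 0.35 × 9.8 = 3.430 m/s².
v = √(2a·d) = √(2 × 3.430 × 52) = √356.720 = 18.8870 m/s.

Initial speed ≈ 18.9 m/s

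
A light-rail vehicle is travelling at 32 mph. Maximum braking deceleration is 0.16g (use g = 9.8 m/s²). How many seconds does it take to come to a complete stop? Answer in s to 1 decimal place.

Braking time ≈ 9.1 s

32 mph × 0.44704 = 14.3053 m/s.
a = 0.16 × 9.8 = 1.568 m/s².
Braking time = v/a = 14.3053 / 1.568 = 9.123 s.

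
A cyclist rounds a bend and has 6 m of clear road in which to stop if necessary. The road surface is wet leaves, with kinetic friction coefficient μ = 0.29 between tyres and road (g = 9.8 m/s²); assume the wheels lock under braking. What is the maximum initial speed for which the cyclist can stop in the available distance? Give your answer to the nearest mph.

a = μg = 0.29 × 9.8 = 2.842 m/s².
v²/(2a) = d ⇒ v = √(2 × 2.842 × 6) = √34.10 = 5.8395 m/s.
5.8395 m/s ÷ 0.44704 = 13.063 mph.

Maximum speed ≈ 13 mph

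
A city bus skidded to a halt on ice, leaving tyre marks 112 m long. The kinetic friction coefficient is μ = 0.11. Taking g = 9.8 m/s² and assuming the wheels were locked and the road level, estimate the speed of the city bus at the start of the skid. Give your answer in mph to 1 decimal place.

Initial speed ≈ 34.8 mph

Deceleration a = μg = 0.11 × 9.8 = 1.078 m/s².
v = √(2a·d) = √(2 × 1.078 × 112) = √241.472 = 15.5394 m/s.
= 15.5394 ÷ 0.44704 = 34.761 mph.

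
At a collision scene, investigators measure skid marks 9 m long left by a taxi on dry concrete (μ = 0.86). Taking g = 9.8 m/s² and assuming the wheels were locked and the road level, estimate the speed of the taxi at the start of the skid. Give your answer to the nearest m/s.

Deceleration a = μg = 0.86 × 9.8 = 8.428 m/s².
v = √(2a·d) = √(2 × 8.428 × 9) = √151.704 = 12.3168 m/s.

Initial speed ≈ 12 m/s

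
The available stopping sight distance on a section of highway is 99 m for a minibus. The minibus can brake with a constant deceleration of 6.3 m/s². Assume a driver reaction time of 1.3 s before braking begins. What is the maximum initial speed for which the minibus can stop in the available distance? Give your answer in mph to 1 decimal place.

Maximum speed ≈ 62.8 mph

Stopping distance: v·t_r + v²/(2a) = 99 with t_r = 1.3 s and a = 6.300 m/s².
So v² + 16.380 v − 1247.40 = 0.
Positive root: v = −a·t_r + √((a·t_r)² + 2a·d) = −8.190 + √(67.076 + 1247.40) = 28.0657 m/s.
28.0657 m/s ÷ 0.44704 = 62.781 mph.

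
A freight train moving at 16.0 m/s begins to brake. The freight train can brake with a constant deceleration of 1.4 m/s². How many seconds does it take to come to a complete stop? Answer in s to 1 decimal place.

Braking time ≈ 11.4 s

Braking time = v/a = 16.0000 / 1.400 = 11.429 s.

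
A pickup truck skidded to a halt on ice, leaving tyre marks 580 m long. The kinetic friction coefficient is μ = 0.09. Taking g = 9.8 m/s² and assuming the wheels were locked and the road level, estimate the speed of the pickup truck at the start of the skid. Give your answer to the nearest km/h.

Initial speed ≈ 115 km/h

Deceleration a = μg = 0.09 × 9.8 = 0.882 m/s².
v = √(2a·d) = √(2 × 0.882 × 580) = √1023.120 = 31.9862 m/s.
= 31.9862 × 3.6 = 115.150 km/h.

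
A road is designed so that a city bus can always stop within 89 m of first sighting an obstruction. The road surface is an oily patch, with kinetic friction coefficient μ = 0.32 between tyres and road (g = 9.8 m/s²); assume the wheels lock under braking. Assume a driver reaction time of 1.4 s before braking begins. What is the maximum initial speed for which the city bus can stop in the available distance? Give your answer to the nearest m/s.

a = μg = 0.32 × 9.8 = 3.136 m/s².
Stopping distance: v·t_r + v²/(2a) = 89 with t_r = 1.4 s and a = 3.136 m/s².
So v² + 8.781 v − 558.21 = 0.
Positive root: v = −a·t_r + √((a·t_r)² + 2a·d) = −4.390 + √(19.272 + 558.21) = 19.6409 m/s.

Maximum speed ≈ 20 m/s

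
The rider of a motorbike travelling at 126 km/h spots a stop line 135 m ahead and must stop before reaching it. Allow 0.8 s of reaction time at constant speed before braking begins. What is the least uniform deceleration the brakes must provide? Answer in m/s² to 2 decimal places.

Required deceleration ≈ 5.72 m/s²

126 km/h ÷ 3.6 = 35.0000 m/s.
Distance covered during reaction = 35.0000 × 0.8 = 28.000 m.
Distance available for braking: 135 − 28.000 = 107.000 m.
v² = 2a·d ⇒ a = v²/(2d) = 35.0000² / (2 × 107.000) = 1225.000 / 214.000 = 5.7243 m/s².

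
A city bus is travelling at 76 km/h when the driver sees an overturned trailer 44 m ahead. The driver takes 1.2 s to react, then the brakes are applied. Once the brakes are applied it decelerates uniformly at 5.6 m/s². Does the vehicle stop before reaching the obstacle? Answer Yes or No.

76 km/h ÷ 3.6 = 21.1111 m/s.
Reaction distance = 21.1111 × 1.2 = 25.333 m.
Braking distance = v²/(2a) = 445.679 / 11.200 = 39.793 m.
Total stopping distance = 25.333 + 39.793 = 65.126 m, vs 44 m available — it cannot stop in time and overshoots by 65.126 − 44 = 21.126 m.

No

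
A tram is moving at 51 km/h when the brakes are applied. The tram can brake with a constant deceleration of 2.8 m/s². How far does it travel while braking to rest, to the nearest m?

Braking distance ≈ 36 m

51 km/h ÷ 3.6 = 14.1667 m/s.
Braking distance = v²/(2a) = 14.1667² / (2 × 2.800) = 200.695 / 5.600 = 35.838 m.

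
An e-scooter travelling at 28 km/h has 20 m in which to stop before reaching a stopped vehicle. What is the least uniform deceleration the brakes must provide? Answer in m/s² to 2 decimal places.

Required deceleration ≈ 1.51 m/s²

28 km/h ÷ 3.6 = 7.7778 m/s.
v² = 2a·d ⇒ a = v²/(2d) = 7.7778² / (2 × 20.000) = 60.494 / 40.000 = 1.5124 m/s².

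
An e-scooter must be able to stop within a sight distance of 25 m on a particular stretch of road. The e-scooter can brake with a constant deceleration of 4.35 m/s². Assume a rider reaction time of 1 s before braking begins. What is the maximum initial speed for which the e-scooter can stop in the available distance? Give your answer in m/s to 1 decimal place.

Maximum speed ≈ 11.0 m/s

Stopping distance: v·t_r + v²/(2a) = 25 with t_r = 1 s and a = 4.350 m/s².
So v² + 8.700 v − 217.50 = 0.
Positive root: v = −a·t_r + √((a·t_r)² + 2a·d) = −4.350 + √(18.922 + 217.50) = 11.0260 m/s.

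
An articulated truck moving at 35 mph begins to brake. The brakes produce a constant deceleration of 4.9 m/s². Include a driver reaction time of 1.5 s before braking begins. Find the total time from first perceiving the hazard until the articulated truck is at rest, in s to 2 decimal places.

Total time ≈ 4.69 s

35 mph × 0.44704 = 15.6464 m/s.
Braking time = v/a = 15.6464 / 4.900 = 3.193 s.
Total = 1.5 + 3.193 = 4.693 s.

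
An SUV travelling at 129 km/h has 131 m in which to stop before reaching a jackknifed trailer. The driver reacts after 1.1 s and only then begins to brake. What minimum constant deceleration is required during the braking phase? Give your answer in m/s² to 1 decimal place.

129 km/h ÷ 3.6 = 35.8333 m/s.
Distance covered during reaction = 35.8333 × 1.1 = 39.417 m.
Distance available for braking: 131 − 39.417 = 91.583 m.
v² = 2a·d ⇒ a = v²/(2d) = 35.8333² / (2 × 91.583) = 1284.025 / 183.166 = 7.0102 m/s².

Required deceleration ≈ 7.0 m/s²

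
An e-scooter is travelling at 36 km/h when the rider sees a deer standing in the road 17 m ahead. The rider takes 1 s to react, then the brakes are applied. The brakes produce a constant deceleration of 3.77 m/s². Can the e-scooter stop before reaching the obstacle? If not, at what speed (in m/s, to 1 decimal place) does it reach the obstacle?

No — it strikes the obstacle at 6.9 m/s

36 km/h ÷ 3.6 = 10.0000 m/s.
Reaction distance = 10.0000 × 1 = 10.000 m.
Braking distance needed to stop: v²/(2a) = 100.000 / 7.540 = 13.263 m, so total needed = 10.000 + 13.263 = 23.263 m > 17 m — it cannot stop.
Distance remaining when braking begins: 17 − 10.000 = 7.000 m.
v² = v₀² − 2a·d = 100.000 − 2 × 3.770 × 7.000 = 47.220 m²/s².
v = √47.220 = 6.872 m/s.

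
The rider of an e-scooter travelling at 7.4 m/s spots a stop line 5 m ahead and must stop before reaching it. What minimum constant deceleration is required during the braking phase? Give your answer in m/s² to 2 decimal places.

v² = 2a·d ⇒ a = v²/(2d) = 7.4000² / (2 × 5.000) = 54.760 / 10.000 = 5.4760 m/s².

Required deceleration ≈ 5.48 m/s²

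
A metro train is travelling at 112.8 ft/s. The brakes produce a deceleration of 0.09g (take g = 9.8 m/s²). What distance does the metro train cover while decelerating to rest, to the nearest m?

112.8 ft/s × 0.3048 = 34.3814 m/s.
a = 0.09 × 9.8 = 0.882 m/s².
Braking distance = v²/(2a) = 34.3814² / (2 × 0.882) = 1182.081 / 1.764 = 670.114 m.

Braking distance ≈ 670 m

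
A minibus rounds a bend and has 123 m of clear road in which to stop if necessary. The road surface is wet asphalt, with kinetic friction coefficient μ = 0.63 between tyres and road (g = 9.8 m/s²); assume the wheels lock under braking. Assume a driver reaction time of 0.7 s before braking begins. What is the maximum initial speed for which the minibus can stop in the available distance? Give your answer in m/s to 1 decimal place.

Maximum speed ≈ 34.9 m/s

a = μg = 0.63 × 9.8 = 6.174 m/s².
Stopping distance: v·t_r + v²/(2a) = 123 with t_r = 0.7 s and a = 6.174 m/s².
So v² + 8.644 v − 1518.80 = 0.
Positive root: v = −a·t_r + √((a·t_r)² + 2a·d) = −4.322 + √(18.680 + 1518.80) = 34.8887 m/s.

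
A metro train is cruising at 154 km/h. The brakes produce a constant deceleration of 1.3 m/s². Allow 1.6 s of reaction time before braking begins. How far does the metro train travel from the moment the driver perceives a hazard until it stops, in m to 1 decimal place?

154 km/h ÷ 3.6 = 42.7778 m/s.
Reaction distance = v·t_r = 42.7778 × 1.6 = 68.444 m.
Braking distance = v²/(2a) = 42.7778² / (2 × 1.300) = 1829.940 / 2.600 = 703.823 m.
Total = 68.444 + 703.823 = 772.267 m.

Total stopping distance ≈ 772.3 m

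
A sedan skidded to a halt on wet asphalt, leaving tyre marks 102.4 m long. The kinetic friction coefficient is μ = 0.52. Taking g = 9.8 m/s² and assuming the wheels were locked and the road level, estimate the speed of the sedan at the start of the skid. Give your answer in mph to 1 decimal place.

Deceleration a = μg = 0.52 × 9.8 = 5.096 m/s².
v = √(2a·d) = √(2 × 5.096 × 102.4) = √1043.661 = 32.3057 m/s.
= 32.3057 ÷ 0.44704 = 72.266 mph.

Initial speed ≈ 72.3 mph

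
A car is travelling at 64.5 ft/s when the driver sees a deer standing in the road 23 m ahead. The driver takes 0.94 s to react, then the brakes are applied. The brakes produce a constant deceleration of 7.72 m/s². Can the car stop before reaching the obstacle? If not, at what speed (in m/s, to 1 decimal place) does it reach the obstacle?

64.5 ft/s × 0.3048 = 19.6596 m/s.
Reaction distance = 19.6596 × 0.94 = 18.480 m.
Braking distance needed to stop: v²/(2a) = 386.500 / 15.440 = 25.032 m, so total needed = 18.480 + 25.032 = 43.512 m > 23 m — it cannot stop.
Distance remaining when braking begins: 23 − 18.480 = 4.520 m.
v² = v₀² − 2a·d = 386.500 − 2 × 7.720 × 4.520 = 316.711 m²/s².
v = √316.711 = 17.796 m/s.

No — it strikes the obstacle at 17.8 m/s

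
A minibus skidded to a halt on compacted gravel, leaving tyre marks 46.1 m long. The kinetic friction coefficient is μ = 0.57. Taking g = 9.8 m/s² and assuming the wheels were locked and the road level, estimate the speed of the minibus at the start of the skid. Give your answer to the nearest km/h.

Initial speed ≈ 82 km/h

Deceleration a = μg = 0.57 × 9.8 = 5.586 m/s².
v = √(2a·d) = √(2 × 5.586 × 46.1) = √515.029 = 22.6943 m/s.
= 22.6943 × 3.6 = 81.699 km/h.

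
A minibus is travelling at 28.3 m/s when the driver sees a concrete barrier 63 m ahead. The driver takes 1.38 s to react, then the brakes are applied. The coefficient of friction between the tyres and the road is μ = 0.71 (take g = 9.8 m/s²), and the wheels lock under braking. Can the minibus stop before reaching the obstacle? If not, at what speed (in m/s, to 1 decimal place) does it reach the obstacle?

No — it strikes the obstacle at 21.6 m/s

a = μg = 0.71 × 9.8 = 6.958 m/s².
Reaction distance = 28.3000 × 1.38 = 39.054 m.
Braking distance needed to stop: v²/(2a) = 800.890 / 13.916 = 57.552 m, so total needed = 39.054 + 57.552 = 96.606 m > 63 m — it cannot stop.
Distance remaining when braking begins: 63 − 39.054 = 23.946 m.
v² = v₀² − 2a·d = 800.890 − 2 × 6.958 × 23.946 = 467.657 m²/s².
v = √467.657 = 21.625 m/s.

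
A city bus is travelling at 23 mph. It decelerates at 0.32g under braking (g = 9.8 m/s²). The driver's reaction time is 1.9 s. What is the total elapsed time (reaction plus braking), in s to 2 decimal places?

Total time ≈ 5.18 s

23 mph × 0.44704 = 10.2819 m/s.
a = 0.32 × 9.8 = 3.136 m/s².
Braking time = v/a = 10.2819 / 3.136 = 3.279 s.
Total = 1.9 + 3.279 = 5.179 s.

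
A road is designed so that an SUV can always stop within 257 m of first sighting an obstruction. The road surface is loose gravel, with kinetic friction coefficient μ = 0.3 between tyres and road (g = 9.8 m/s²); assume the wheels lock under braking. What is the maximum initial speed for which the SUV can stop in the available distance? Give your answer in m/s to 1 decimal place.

a = μg = 0.3 × 9.8 = 2.940 m/s².
v²/(2a) = d ⇒ v = √(2 × 2.940 × 257) = √1511.16 = 38.8736 m/s.

Maximum speed ≈ 38.9 m/s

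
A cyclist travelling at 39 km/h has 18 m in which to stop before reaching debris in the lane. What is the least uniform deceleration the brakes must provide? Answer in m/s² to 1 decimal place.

Required deceleration ≈ 3.3 m/s²

39 km/h ÷ 3.6 = 10.8333 m/s.
v² = 2a·d ⇒ a = v²/(2d) = 10.8333² / (2 × 18.000) = 117.360 / 36.000 = 3.2600 m/s².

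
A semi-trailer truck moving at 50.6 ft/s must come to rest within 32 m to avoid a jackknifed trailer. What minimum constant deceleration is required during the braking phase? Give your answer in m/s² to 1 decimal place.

Required deceleration ≈ 3.7 m/s²

50.6 ft/s × 0.3048 = 15.4229 m/s.
v² = 2a·d ⇒ a = v²/(2d) = 15.4229² / (2 × 32.000) = 237.866 / 64.000 = 3.7167 m/s².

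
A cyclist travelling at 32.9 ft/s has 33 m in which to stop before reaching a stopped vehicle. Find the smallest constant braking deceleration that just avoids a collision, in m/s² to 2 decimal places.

32.9 ft/s × 0.3048 = 10.0279 m/s.
v² = 2a·d ⇒ a = v²/(2d) = 10.0279² / (2 × 33.000) = 100.559 / 66.000 = 1.5236 m/s².

Required deceleration ≈ 1.52 m/s²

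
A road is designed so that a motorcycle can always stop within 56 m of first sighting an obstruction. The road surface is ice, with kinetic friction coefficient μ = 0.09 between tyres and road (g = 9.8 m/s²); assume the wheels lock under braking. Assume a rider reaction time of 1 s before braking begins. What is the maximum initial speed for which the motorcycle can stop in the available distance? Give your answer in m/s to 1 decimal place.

a = μg = 0.09 × 9.8 = 0.882 m/s².
Stopping distance: v·t_r + v²/(2a) = 56 with t_r = 1 s and a = 0.882 m/s².
So v² + 1.764 v − 98.78 = 0.
Positive root: v = −a·t_r + √((a·t_r)² + 2a·d) = −0.882 + √(0.778 + 98.78) = 9.0959 m/s.

Maximum speed ≈ 9.1 m/s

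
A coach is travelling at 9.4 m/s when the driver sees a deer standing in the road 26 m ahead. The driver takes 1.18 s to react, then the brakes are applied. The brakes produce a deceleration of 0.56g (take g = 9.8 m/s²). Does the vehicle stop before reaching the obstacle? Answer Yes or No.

a = 0.56 × 9.8 = 5.488 m/s².
Reaction distance = 9.4000 × 1.18 = 11.092 m.
Braking distance = v²/(2a) = 88.360 / 10.976 = 8.050 m.
Total stopping distance = 11.092 + 8.050 = 19.142 m, vs 26 m available — it stops with 26 − 19.142 = 6.858 m to spare.

Yes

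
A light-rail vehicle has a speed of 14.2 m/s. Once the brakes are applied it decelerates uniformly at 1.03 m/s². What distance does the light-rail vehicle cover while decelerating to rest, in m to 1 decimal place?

Braking distance = v²/(2a) = 14.2000² / (2 × 1.030) = 201.640 / 2.060 = 97.883 m.

Braking distance ≈ 97.9 m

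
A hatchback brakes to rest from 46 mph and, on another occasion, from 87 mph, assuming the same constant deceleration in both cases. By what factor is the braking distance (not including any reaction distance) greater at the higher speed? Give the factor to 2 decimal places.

Factor ≈ 3.58

Braking distance d = v²/(2a), so with a fixed, d ∝ v².
Factor = (87/46)² = 1.8913² = 3.5770.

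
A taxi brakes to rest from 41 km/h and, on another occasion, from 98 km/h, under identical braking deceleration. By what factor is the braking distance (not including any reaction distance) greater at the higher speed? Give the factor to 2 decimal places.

Factor ≈ 5.71

Braking distance d = v²/(2a), so with a fixed, d ∝ v².
Factor = (98/41)² = 2.3902² = 5.7131.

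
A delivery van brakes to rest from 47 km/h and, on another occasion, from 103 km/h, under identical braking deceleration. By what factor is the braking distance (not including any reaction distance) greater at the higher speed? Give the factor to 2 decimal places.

Factor ≈ 4.80

Braking distance d = v²/(2a), so with a fixed, d ∝ v².
Factor = (103/47)² = 2.1915² = 4.8027.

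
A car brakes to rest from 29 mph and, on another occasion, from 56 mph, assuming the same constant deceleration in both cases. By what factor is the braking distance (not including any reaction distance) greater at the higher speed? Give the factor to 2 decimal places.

Factor ≈ 3.73

Braking distance d = v²/(2a), so with a fixed, d ∝ v².
Factor = (56/29)² = 1.9310² = 3.7288.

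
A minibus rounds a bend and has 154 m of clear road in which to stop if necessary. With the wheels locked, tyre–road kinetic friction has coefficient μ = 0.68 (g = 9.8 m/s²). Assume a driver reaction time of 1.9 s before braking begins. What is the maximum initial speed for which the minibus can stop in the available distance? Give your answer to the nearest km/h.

a = μg = 0.68 × 9.8 = 6.664 m/s².
Stopping distance: v·t_r + v²/(2a) = 154 with t_r = 1.9 s and a = 6.664 m/s².
So v² + 25.323 v − 2052.51 = 0.
Positive root: v = −a·t_r + √((a·t_r)² + 2a·d) = −12.662 + √(160.326 + 2052.51) = 34.3788 m/s.
34.3788 m/s × 3.6 = 123.764 km/h.

Maximum speed ≈ 124 km/h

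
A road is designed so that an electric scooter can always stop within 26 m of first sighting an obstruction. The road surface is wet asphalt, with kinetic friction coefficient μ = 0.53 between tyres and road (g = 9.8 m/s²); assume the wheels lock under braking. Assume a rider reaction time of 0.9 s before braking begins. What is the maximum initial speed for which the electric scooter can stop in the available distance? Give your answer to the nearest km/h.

Maximum speed ≈ 45 km/h

a = μg = 0.53 × 9.8 = 5.194 m/s².
Stopping distance: v·t_r + v²/(2a) = 26 with t_r = 0.9 s and a = 5.194 m/s².
So v² + 9.349 v − 270.09 = 0.
Positive root: v = −a·t_r + √((a·t_r)² + 2a·d) = −4.675 + √(21.856 + 270.09) = 12.4114 m/s.
12.4114 m/s × 3.6 = 44.681 km/h.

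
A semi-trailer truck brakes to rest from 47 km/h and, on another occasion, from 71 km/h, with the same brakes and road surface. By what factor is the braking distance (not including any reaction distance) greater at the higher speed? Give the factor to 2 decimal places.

Braking distance d = v²/(2a), so with a fixed, d ∝ v².
Factor = (71/47)² = 1.5106² = 2.2819.

Factor ≈ 2.28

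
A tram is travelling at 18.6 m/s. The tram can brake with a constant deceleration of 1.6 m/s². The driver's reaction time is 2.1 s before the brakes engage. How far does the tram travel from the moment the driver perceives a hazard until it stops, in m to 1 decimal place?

Reaction distance = v·t_r = 18.6000 × 2.1 = 39.060 m.
Braking distance = v²/(2a) = 18.6000² / (2 × 1.600) = 345.960 / 3.200 = 108.112 m.
Total = 39.060 + 108.112 = 147.172 m.

Total stopping distance ≈ 147.2 m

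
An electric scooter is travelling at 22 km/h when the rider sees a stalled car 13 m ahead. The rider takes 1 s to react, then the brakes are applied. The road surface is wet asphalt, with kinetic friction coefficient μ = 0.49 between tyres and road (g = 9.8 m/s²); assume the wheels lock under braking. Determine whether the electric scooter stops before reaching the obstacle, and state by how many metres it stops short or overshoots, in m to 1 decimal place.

22 km/h ÷ 3.6 = 6.1111 m/s.
a = μg = 0.49 × 9.8 = 4.802 m/s².
Reaction distance = 6.1111 × 1 = 6.111 m.
Braking distance = v²/(2a) = 37.346 / 9.604 = 3.889 m.
Total stopping distance = 6.111 + 3.889 = 10.000 m, vs 13 m available — it stops with 13 − 10.000 = 3.000 m to spare.

Yes — it stops 3.0 m short of the obstacle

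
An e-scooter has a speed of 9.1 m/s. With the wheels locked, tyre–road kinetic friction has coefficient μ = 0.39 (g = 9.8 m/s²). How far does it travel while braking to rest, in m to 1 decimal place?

Braking distance ≈ 10.8 m

a = μg = 0.39 × 9.8 = 3.822 m/s².
Braking distance = v²/(2a) = 9.1000² / (2 × 3.822) = 82.810 / 7.644 = 10.833 m.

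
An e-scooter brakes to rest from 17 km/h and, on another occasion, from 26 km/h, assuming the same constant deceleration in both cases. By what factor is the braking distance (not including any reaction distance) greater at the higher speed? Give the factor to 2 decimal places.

Braking distance d = v²/(2a), so with a fixed, d ∝ v².
Factor = (26/17)² = 1.5294² = 2.3391.

Factor ≈ 2.34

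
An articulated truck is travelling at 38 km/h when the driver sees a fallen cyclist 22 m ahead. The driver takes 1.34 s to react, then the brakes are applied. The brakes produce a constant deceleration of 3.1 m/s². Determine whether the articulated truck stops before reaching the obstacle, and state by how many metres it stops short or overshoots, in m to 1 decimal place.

38 km/h ÷ 3.6 = 10.5556 m/s.
Reaction distance = 10.5556 × 1.34 = 14.145 m.
Braking distance = v²/(2a) = 111.421 / 6.200 = 17.971 m.
Total stopping distance = 14.145 + 17.971 = 32.116 m, vs 22 m available — it cannot stop in time and overshoots by 32.116 − 22 = 10.116 m.

No — it overshoots by 10.1 m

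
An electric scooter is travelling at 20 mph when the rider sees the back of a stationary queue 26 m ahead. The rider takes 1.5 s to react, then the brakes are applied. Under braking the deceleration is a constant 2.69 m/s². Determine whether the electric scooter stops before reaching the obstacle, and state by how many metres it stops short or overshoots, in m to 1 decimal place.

No — it overshoots by 2.3 m

20 mph × 0.44704 = 8.9408 m/s.
Reaction distance = 8.9408 × 1.5 = 13.411 m.
Braking distance = v²/(2a) = 79.938 / 5.380 = 14.858 m.
Total stopping distance = 13.411 + 14.858 = 28.269 m, vs 26 m available — it cannot stop in time and overshoots by 28.269 − 26 = 2.269 m.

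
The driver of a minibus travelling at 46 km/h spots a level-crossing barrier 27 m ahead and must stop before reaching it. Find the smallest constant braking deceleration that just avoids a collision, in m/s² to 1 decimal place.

46 km/h ÷ 3.6 = 12.7778 m/s.
v² = 2a·d ⇒ a = v²/(2d) = 12.7778² / (2 × 27.000) = 163.272 / 54.000 = 3.0236 m/s².

Required deceleration ≈ 3.0 m/s²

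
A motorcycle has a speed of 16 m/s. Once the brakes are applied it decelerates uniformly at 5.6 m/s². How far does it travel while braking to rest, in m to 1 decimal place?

Braking distance ≈ 22.9 m

Braking distance = v²/(2a) = 16.0000² / (2 × 5.600) = 256.000 / 11.200 = 22.857 m.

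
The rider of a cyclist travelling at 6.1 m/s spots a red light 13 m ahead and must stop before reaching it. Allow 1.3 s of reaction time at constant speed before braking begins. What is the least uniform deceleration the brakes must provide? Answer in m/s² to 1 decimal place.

Distance covered during reaction = 6.1000 × 1.3 = 7.930 m.
Distance available for braking: 13 − 7.930 = 5.070 m.
v² = 2a·d ⇒ a = v²/(2d) = 6.1000² / (2 × 5.070) = 37.210 / 10.140 = 3.6696 m/s².

Required deceleration ≈ 3.7 m/s²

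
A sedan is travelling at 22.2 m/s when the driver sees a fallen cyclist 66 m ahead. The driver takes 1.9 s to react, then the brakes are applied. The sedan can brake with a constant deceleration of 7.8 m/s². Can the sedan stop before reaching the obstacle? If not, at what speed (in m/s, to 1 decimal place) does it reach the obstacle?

No — it strikes the obstacle at 11.0 m/s

Reaction distance = 22.2000 × 1.9 = 42.180 m.
Braking distance needed to stop: v²/(2a) = 492.840 / 15.600 = 31.592 m, so total needed = 42.180 + 31.592 = 73.772 m > 66 m — it cannot stop.
Distance remaining when braking begins: 66 − 42.180 = 23.820 m.
v² = v₀² − 2a·d = 492.840 − 2 × 7.800 × 23.820 = 121.248 m²/s².
v = √121.248 = 11.011 m/s.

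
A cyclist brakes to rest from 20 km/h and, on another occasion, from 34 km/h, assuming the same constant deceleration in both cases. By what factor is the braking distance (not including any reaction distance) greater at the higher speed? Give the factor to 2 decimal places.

Braking distance d = v²/(2a), so with a fixed, d ∝ v².
Factor = (34/20)² = 1.7000² = 2.8900.

Factor ≈ 2.89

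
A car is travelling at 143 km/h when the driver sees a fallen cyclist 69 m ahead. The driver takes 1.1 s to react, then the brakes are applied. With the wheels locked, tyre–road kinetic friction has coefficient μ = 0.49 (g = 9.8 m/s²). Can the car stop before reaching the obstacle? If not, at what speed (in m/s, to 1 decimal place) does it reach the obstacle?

No — it strikes the obstacle at 36.5 m/s

143 km/h ÷ 3.6 = 39.7222 m/s.
a = μg = 0.49 × 9.8 = 4.802 m/s².
Reaction distance = 39.7222 × 1.1 = 43.694 m.
Braking distance needed to stop: v²/(2a) = 1577.853 / 9.604 = 164.291 m, so total needed = 43.694 + 164.291 = 207.985 m > 69 m — it cannot stop.
Distance remaining when braking begins: 69 − 43.694 = 25.306 m.
v² = v₀² − 2a·d = 1577.853 − 2 × 4.802 × 25.306 = 1334.814 m²/s².
v = √1334.814 = 36.535 m/s.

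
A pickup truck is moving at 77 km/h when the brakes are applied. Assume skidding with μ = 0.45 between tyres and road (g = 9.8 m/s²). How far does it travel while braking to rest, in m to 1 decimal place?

Braking distance ≈ 51.9 m

77 km/h ÷ 3.6 = 21.3889 m/s.
a = μg = 0.45 × 9.8 = 4.410 m/s².
Braking distance = v²/(2a) = 21.3889² / (2 × 4.410) = 457.485 / 8.820 = 51.869 m.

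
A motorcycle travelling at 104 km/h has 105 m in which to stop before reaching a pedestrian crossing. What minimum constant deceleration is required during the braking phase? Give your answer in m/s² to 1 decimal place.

104 km/h ÷ 3.6 = 28.8889 m/s.
v² = 2a·d ⇒ a = v²/(2d) = 28.8889² / (2 × 105.000) = 834.569 / 210.000 = 3.9741 m/s².

Required deceleration ≈ 4.0 m/s²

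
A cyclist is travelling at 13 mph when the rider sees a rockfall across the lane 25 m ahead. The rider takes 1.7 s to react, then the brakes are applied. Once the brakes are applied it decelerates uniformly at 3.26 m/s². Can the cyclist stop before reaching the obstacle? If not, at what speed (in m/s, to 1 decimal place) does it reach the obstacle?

Yes — it stops about 9.9 m short of the obstacle, so it never reaches it

13 mph × 0.44704 = 5.8115 m/s.
Reaction distance = 5.8115 × 1.7 = 9.880 m.
Braking distance = v²/(2a) = 33.774 / 6.520 = 5.180 m.
Total stopping distance = 9.880 + 5.180 = 15.060 m, vs 25 m available — it stops with 25 − 15.060 = 9.940 m to spare.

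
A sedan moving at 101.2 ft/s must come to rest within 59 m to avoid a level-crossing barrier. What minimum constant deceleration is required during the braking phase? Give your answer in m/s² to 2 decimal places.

101.2 ft/s × 0.3048 = 30.8458 m/s.
v² = 2a·d ⇒ a = v²/(2d) = 30.8458² / (2 × 59.000) = 951.463 / 118.000 = 8.0632 m/s².

Required deceleration ≈ 8.06 m/s²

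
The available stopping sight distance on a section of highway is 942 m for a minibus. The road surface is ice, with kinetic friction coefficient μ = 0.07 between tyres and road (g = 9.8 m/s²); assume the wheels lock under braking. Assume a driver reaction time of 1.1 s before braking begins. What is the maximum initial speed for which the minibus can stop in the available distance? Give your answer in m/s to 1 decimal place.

a = μg = 0.07 × 9.8 = 0.686 m/s².
Stopping distance: v·t_r + v²/(2a) = 942 with t_r = 1.1 s and a = 0.686 m/s².
So v² + 1.509 v − 1292.42 = 0.
Positive root: v = −a·t_r + √((a·t_r)² + 2a·d) = −0.755 + √(0.570 + 1292.42) = 35.2032 m/s.

Maximum speed ≈ 35.2 m/s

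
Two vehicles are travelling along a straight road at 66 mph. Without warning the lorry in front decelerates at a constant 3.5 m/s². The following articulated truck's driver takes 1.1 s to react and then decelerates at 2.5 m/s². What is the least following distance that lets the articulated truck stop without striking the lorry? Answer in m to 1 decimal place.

Minimum gap ≈ 82.2 m

66 mph × 0.44704 = 29.5046 m/s.
Leader travels v²/(2a_L) = 870.521 / 7.000 = 124.360 m before stopping.
Follower covers v·t_r = 29.5046 × 1.1 = 32.455 m while reacting, then v²/(2a_F) = 870.521 / 5.000 = 174.104 m while braking, for a total of 32.455 + 174.104 = 206.559 m.
Since a_F ≤ a_L and the follower starts braking later, the follower is never slower than the leader, so the closest approach is when both have stopped.
Minimum gap = 206.559 − 124.360 = 82.199 m.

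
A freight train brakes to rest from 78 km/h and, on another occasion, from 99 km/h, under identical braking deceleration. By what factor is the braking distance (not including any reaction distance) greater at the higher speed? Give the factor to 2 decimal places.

Braking distance d = v²/(2a), so with a fixed, d ∝ v².
Factor = (99/78)² = 1.2692² = 1.6109.

Factor ≈ 1.61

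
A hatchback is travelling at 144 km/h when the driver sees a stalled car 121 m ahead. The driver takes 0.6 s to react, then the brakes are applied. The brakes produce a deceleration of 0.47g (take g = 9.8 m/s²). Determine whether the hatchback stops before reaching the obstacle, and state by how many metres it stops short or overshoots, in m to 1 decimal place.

144 km/h ÷ 3.6 = 40.0000 m/s.
a = 0.47 × 9.8 = 4.606 m/s².
Reaction distance = 40.0000 × 0.6 = 24.000 m.
Braking distance = v²/(2a) = 1600.000 / 9.212 = 173.686 m.
Total stopping distance = 24.000 + 173.686 = 197.686 m, vs 121 m available — it cannot stop in time and overshoots by 197.686 − 121 = 76.686 m.

No — it overshoots by 76.7 m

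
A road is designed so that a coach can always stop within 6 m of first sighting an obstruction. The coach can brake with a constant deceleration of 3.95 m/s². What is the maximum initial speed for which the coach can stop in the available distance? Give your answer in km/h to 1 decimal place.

v²/(2a) = d ⇒ v = √(2 × 3.950 × 6) = √47.40 = 6.8848 m/s.
6.8848 m/s × 3.6 = 24.785 km/h.

Maximum speed ≈ 24.8 km/h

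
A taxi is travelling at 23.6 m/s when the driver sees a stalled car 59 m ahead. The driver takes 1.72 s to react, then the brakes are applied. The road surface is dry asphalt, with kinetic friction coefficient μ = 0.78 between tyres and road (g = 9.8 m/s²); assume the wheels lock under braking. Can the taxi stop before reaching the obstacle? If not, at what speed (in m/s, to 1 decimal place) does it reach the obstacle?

a = μg = 0.78 × 9.8 = 7.644 m/s².
Reaction distance = 23.6000 × 1.72 = 40.592 m.
Braking distance needed to stop: v²/(2a) = 556.960 / 15.288 = 36.431 m, so total needed = 40.592 + 36.431 = 77.023 m > 59 m — it cannot stop.
Distance remaining when braking begins: 59 − 40.592 = 18.408 m.
v² = v₀² − 2a·d = 556.960 − 2 × 7.644 × 18.408 = 275.538 m²/s².
v = √275.538 = 16.599 m/s.

No — it strikes the obstacle at 16.6 m/s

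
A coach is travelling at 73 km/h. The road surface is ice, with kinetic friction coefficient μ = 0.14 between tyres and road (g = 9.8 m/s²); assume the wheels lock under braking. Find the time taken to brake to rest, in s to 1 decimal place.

73 km/h ÷ 3.6 = 20.2778 m/s.
a = μg = 0.14 × 9.8 = 1.372 m/s².
Braking time = v/a = 20.2778 / 1.372 = 14.780 s.

Braking time ≈ 14.8 s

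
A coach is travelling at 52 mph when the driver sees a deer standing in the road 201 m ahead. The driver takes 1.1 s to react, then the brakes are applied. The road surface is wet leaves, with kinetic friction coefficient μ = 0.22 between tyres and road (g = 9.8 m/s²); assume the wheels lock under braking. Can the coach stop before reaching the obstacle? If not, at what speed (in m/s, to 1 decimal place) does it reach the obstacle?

52 mph × 0.44704 = 23.2461 m/s.
a = μg = 0.22 × 9.8 = 2.156 m/s².
Reaction distance = 23.2461 × 1.1 = 25.571 m.
Braking distance = v²/(2a) = 540.381 / 4.312 = 125.320 m.
Total stopping distance = 25.571 + 125.320 = 150.891 m, vs 201 m available — it stops with 201 − 150.891 = 50.109 m to spare.

Yes — it stops about 50.1 m short of the obstacle, so it never reaches it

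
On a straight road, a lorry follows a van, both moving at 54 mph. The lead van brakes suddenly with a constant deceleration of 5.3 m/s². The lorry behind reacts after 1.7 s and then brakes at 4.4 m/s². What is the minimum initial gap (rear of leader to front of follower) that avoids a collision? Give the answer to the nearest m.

Minimum gap ≈ 52 m

54 mph × 0.44704 = 24.1402 m/s.
Leader travels v²/(2a_L) = 582.749 / 10.600 = 54.976 m before stopping.
Follower covers v·t_r = 24.1402 × 1.7 = 41.038 m while reacting, then v²/(2a_F) = 582.749 / 8.800 = 66.221 m while braking, for a total of 41.038 + 66.221 = 107.259 m.
Since a_F ≤ a_L and the follower starts braking later, the follower is never slower than the leader, so the closest approach is when both have stopped.
Minimum gap = 107.259 − 54.976 = 52.283 m.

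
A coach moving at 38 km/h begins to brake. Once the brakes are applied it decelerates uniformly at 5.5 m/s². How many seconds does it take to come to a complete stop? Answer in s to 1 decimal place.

38 km/h ÷ 3.6 = 10.5556 m/s.
Braking time = v/a = 10.5556 / 5.500 = 1.919 s.

Braking time ≈ 1.9 s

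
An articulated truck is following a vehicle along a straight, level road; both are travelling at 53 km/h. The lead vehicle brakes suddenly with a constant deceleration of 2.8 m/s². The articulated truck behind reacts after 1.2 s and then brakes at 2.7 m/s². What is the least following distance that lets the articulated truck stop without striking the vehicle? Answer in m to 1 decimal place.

Minimum gap ≈ 19.1 m

53 km/h ÷ 3.6 = 14.7222 m/s.
Leader travels v²/(2a_L) = 216.743 / 5.600 = 38.704 m before stopping.
Follower covers v·t_r = 14.7222 × 1.2 = 17.667 m while reacting, then v²/(2a_F) = 216.743 / 5.400 = 40.138 m while braking, for a total of 17.667 + 40.138 = 57.805 m.
Since a_F ≤ a_L and the follower starts braking later, the follower is never slower than the leader, so the closest approach is when both have stopped.
Minimum gap = 57.805 − 38.704 = 19.101 m.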